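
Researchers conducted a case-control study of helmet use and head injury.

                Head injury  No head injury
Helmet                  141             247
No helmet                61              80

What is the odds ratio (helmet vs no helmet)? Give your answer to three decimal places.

Cells: a = 141, b = 247, c = 61, d = 80.
OR = (a·d)/(b·c) = (141 × 80) / (247 × 61) = 11280 / 15067 = 0.74866
Exposure is associated with lower odds of head injury (OR = 0.75 < 1).

0.749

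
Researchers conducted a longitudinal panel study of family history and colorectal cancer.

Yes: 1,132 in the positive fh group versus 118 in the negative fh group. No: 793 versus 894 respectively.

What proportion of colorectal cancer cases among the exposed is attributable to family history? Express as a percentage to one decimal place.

From the description: a = 1132, b = 793, c = 118, d = 894.
Risk in exposed = 1132/1925 = 0.58805; risk in unexposed = 118/1012 = 0.11660.
RR = 0.58805/0.11660 = 5.04329
AR% = (RR − 1)/RR × 100 = (5.04329 − 1)/5.04329 × 100 = 80.1717%

80.2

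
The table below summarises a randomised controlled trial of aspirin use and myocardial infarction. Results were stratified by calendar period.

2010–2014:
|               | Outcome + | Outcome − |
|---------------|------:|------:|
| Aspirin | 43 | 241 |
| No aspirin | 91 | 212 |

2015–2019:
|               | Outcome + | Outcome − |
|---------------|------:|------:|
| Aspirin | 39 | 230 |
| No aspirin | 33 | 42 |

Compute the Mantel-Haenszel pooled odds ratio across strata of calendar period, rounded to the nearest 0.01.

OR_MH = Σ(aᵢdᵢ/nᵢ) / Σ(bᵢcᵢ/nᵢ), where nᵢ is the stratum total.
Stratum 1 (2010–2014): n = 587; a·d/n = 43·212/587 = 15.5298; b·c/n = 241·91/587 = 37.3612
Stratum 2 (2015–2019): n = 344; a·d/n = 39·42/344 = 4.7616; b·c/n = 230·33/344 = 22.0640
OR_MH = (15.5298 + 4.7616) / (37.3612 + 22.0640) = 20.2914 / 59.4251 = 0.34146

0.34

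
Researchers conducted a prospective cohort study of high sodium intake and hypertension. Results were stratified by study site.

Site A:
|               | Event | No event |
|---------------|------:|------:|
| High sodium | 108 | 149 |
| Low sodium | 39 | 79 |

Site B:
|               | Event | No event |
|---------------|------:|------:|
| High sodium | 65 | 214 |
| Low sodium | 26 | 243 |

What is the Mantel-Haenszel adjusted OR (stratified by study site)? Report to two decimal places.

2.01

OR_MH = Σ(aᵢdᵢ/nᵢ) / Σ(bᵢcᵢ/nᵢ), where nᵢ is the stratum total.
Stratum 1 (Site A): n = 375; a·d/n = 108·79/375 = 22.7520; b·c/n = 149·39/375 = 15.4960
Stratum 2 (Site B): n = 548; a·d/n = 65·243/548 = 28.8230; b·c/n = 214·26/548 = 10.1533
OR_MH = (22.7520 + 28.8230) / (15.4960 + 10.1533) = 51.5750 / 25.6493 = 2.01078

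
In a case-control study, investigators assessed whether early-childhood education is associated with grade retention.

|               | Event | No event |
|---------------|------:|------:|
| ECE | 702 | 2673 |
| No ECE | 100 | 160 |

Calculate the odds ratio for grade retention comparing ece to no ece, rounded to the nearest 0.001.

0.420

Cells: a = 702, b = 2673, c = 100, d = 160.
OR = (a·d)/(b·c) = (702 × 160) / (2673 × 100) = 112320 / 267300 = 0.42020
Exposure is associated with lower odds of grade retention (OR = 0.42 < 1).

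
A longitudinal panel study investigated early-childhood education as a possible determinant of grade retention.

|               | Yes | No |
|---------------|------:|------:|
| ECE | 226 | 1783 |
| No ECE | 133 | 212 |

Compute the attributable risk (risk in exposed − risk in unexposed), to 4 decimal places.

-0.2730

Cells: a = 226, b = 1783, c = 133, d = 212.
Risk in exposed = 226/2009 = 0.112494; risk in unexposed = 133/345 = 0.385507.
Risk difference = 0.112494 − 0.385507 = -0.273013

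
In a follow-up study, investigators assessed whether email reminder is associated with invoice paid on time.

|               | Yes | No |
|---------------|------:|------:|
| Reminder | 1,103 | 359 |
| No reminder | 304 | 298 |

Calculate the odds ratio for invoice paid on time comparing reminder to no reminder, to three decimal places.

Cells: a = 1103, b = 359, c = 304, d = 298.
OR = (a·d)/(b·c) = (1103 × 298) / (359 × 304) = 328694 / 109136 = 3.01178
The odds of invoice paid on time are about 3.01 times as high in the reminder group.

3.012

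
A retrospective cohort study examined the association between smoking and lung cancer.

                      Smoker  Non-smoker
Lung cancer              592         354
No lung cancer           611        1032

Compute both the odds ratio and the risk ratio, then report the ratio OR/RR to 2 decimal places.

Reading the table with exposure as columns: a = 592 (Smoker, case), b = 611 (Smoker, non-case), c = 354 (Non-smoker, case), d = 1032.
OR = (592·1032)/(611·354) = 610944/216294 = 2.82460
Risk in exposed = 592/1203 = 0.49210; risk in unexposed = 354/1386 = 0.25541; RR = 1.92671
OR/RR = 2.82460 / 1.92671 = 1.46602
The outcome is not rare, so the OR lies further from 1 than the RR.

1.47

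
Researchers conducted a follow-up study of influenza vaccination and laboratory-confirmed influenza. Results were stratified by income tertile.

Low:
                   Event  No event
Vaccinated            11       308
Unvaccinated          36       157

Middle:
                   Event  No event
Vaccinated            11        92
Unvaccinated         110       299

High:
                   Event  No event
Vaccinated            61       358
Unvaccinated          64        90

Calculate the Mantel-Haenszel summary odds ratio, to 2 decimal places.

OR_MH = Σ(aᵢdᵢ/nᵢ) / Σ(bᵢcᵢ/nᵢ), where nᵢ is the stratum total.
Stratum 1 (Low): n = 512; a·d/n = 11·157/512 = 3.3730; b·c/n = 308·36/512 = 21.6562
Stratum 2 (Middle): n = 512; a·d/n = 11·299/512 = 6.4238; b·c/n = 92·110/512 = 19.7656
Stratum 3 (High): n = 573; a·d/n = 61·90/573 = 9.5812; b·c/n = 358·64/573 = 39.9860
OR_MH = (3.3730 + 6.4238 + 9.5812) / (21.6562 + 19.7656 + 39.9860) = 19.3780 / 81.4079 = 0.23804

0.24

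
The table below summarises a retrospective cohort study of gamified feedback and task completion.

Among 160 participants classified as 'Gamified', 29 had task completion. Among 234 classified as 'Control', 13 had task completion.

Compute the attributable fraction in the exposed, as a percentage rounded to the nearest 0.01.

From the description: a = 29, b = 131, c = 13, d = 221.
Risk in exposed = 29/160 = 0.18125; risk in unexposed = 13/234 = 0.05556.
RR = 0.18125/0.05556 = 3.26250
AR% = (RR − 1)/RR × 100 = (3.26250 − 1)/3.26250 × 100 = 69.3487%

69.35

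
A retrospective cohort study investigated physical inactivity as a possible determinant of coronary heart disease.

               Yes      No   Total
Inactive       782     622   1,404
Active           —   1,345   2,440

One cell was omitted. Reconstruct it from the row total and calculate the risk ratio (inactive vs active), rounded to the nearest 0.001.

1.241

The missing cell is in the unexposed row: 2440 − 1345 = 1095.
So a = 782, b = 622, c = 1095, d = 1345.
RR = [a/(a+b)] / [c/(c+d)] = (782/1404) / (1095/2440) = 0.55698/0.44877 = 1.24112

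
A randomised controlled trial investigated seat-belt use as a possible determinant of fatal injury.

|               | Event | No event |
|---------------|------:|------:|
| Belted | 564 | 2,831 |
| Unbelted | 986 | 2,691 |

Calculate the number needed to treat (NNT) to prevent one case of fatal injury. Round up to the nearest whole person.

Risk in treated group = 564/3395 = 0.16613; risk in control = 986/3677 = 0.26815.
Absolute risk reduction = 0.26815 − 0.16613 = 0.10203
NNT = 1 / ARR = 1 / 0.10203 = 9.801 → round up → 10

10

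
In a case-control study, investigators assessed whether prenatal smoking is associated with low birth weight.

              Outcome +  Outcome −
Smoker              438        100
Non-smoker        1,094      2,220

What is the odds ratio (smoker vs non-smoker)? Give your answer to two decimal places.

Cells: a = 438, b = 100, c = 1094, d = 2220.
OR = (a·d)/(b·c) = (438 × 2220) / (100 × 1094) = 972360 / 109400 = 8.88812
The odds of low birth weight are about 8.89 times as high in the smoker group.

8.89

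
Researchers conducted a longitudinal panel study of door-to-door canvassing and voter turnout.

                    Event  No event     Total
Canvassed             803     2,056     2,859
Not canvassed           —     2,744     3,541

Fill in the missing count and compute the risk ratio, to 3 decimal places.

1.248

The missing cell is in the unexposed row: 3541 − 2744 = 797.
So a = 803, b = 2056, c = 797, d = 2744.
RR = [a/(a+b)] / [c/(c+d)] = (803/2859) / (797/3541) = 0.28087/0.22508 = 1.24787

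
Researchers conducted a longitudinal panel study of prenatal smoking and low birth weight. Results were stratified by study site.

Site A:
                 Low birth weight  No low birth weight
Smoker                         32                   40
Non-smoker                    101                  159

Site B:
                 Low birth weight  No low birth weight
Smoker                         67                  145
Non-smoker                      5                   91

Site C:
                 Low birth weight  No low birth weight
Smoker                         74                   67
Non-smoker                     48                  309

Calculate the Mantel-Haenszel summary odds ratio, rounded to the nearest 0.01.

OR_MH = Σ(aᵢdᵢ/nᵢ) / Σ(bᵢcᵢ/nᵢ), where nᵢ is the stratum total.
Stratum 1 (Site A): n = 332; a·d/n = 32·159/332 = 15.3253; b·c/n = 40·101/332 = 12.1687
Stratum 2 (Site B): n = 308; a·d/n = 67·91/308 = 19.7955; b·c/n = 145·5/308 = 2.3539
Stratum 3 (Site C): n = 498; a·d/n = 74·309/498 = 45.9157; b·c/n = 67·48/498 = 6.4578
OR_MH = (15.3253 + 19.7955 + 45.9157) / (12.1687 + 2.3539 + 6.4578) = 81.0364 / 20.9804 = 3.86248

3.86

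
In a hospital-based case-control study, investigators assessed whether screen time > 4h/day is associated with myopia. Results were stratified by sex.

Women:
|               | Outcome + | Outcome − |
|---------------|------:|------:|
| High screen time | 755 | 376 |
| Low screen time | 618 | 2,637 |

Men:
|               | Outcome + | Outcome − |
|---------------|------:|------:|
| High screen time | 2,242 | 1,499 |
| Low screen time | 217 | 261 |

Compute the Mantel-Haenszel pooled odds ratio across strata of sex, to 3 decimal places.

OR_MH = Σ(aᵢdᵢ/nᵢ) / Σ(bᵢcᵢ/nᵢ), where nᵢ is the stratum total.
Stratum 1 (Women): n = 4386; a·d/n = 755·2637/4386 = 453.9295; b·c/n = 376·618/4386 = 52.9795
Stratum 2 (Men): n = 4219; a·d/n = 2242·261/4219 = 138.6968; b·c/n = 1499·217/4219 = 77.0995
OR_MH = (453.9295 + 138.6968) / (52.9795 + 77.0995) = 592.6264 / 130.0790 = 4.55589

4.556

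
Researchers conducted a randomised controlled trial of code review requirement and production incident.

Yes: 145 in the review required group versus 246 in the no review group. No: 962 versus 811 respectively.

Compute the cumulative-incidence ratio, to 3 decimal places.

From the description: a = 145, b = 962, c = 246, d = 811.
Risk in exposed = 145/1107 = 0.13098; risk in unexposed = 246/1057 = 0.23273.
RR = 0.13098 / 0.23273 = 0.56281
The risk is 44% lower among the exposed than among the unexposed.

0.563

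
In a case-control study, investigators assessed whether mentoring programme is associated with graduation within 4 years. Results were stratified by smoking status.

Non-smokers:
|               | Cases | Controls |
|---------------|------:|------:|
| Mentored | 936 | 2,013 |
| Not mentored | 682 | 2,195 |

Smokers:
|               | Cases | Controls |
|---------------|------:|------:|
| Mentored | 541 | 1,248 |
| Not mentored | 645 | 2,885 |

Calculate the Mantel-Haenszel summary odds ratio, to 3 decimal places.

1.670

OR_MH = Σ(aᵢdᵢ/nᵢ) / Σ(bᵢcᵢ/nᵢ), where nᵢ is the stratum total.
Stratum 1 (Non-smokers): n = 5826; a·d/n = 936·2195/5826 = 352.6468; b·c/n = 2013·682/5826 = 235.6447
Stratum 2 (Smokers): n = 5319; a·d/n = 541·2885/5319 = 293.4358; b·c/n = 1248·645/5319 = 151.3367
OR_MH = (352.6468 + 293.4358) / (235.6447 + 151.3367) = 646.0826 / 386.9814 = 1.66954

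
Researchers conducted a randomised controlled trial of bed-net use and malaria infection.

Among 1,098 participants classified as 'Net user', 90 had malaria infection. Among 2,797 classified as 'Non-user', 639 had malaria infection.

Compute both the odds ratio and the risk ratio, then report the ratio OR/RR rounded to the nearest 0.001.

From the description: a = 90, b = 1008, c = 639, d = 2158.
OR = (90·2158)/(1008·639) = 194220/644112 = 0.30153
Risk in exposed = 90/1098 = 0.08197; risk in unexposed = 639/2797 = 0.22846; RR = 0.35878
OR/RR = 0.30153 / 0.35878 = 0.84043
The outcome is not rare, so the OR lies further from 1 than the RR.

0.840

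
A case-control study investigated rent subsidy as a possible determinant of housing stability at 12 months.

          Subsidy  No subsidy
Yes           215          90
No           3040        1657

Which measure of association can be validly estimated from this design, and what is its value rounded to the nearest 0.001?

1.302

Reading the table with exposure as columns: a = 215 (Subsidy, case), b = 3040 (Subsidy, non-case), c = 90 (No subsidy, case), d = 1657.
This is a case-control study: participants were sampled on outcome status, so risks in the source population cannot be estimated directly — relative risk is not valid here. The odds ratio is the appropriate measure.
OR = (a·d)/(b·c) = (215 × 1657) / (3040 × 90) = 356255 / 273600 = 1.30210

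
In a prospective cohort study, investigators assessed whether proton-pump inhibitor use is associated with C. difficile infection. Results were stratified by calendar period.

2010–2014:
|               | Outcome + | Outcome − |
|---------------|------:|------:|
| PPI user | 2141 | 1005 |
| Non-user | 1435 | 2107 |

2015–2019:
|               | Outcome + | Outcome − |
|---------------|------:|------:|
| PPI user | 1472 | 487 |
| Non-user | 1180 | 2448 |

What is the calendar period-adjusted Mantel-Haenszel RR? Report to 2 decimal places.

RR_MH = Σ(aᵢ·n₀ᵢ/nᵢ) / Σ(cᵢ·n₁ᵢ/nᵢ), with n₁ᵢ = aᵢ+bᵢ (exposed), n₀ᵢ = cᵢ+dᵢ (unexposed), nᵢ = n₁ᵢ+n₀ᵢ.
Stratum 1 (2010–2014): n₁ = 3146, n₀ = 3542, n = 6688; a·n₀/n = 2141·3542/6688 = 1133.8849; c·n₁/n = 1435·3146/6688 = 675.0164
Stratum 2 (2015–2019): n₁ = 1959, n₀ = 3628, n = 5587; a·n₀/n = 1472·3628/5587 = 955.8647; c·n₁/n = 1180·1959/5587 = 413.7498
RR_MH = (1133.8849 + 955.8647) / (675.0164 + 413.7498) = 2089.7496 / 1088.7662 = 1.91937

1.92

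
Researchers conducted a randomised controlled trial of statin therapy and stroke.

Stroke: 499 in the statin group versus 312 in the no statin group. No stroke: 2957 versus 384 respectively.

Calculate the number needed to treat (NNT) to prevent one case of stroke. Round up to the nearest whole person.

Risk in treated group = 499/3456 = 0.14439; risk in control = 312/696 = 0.44828.
Absolute risk reduction = 0.44828 − 0.14439 = 0.30389
NNT = 1 / ARR = 1 / 0.30389 = 3.291 → round up → 4

4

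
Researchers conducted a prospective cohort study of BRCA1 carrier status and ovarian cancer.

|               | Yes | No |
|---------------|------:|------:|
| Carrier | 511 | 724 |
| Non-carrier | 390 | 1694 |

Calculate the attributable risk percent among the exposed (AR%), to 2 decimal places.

54.77

Cells: a = 511, b = 724, c = 390, d = 1694.
Risk in exposed = 511/1235 = 0.41377; risk in unexposed = 390/2084 = 0.18714.
RR = 0.41377/0.18714 = 2.21099
AR% = (RR − 1)/RR × 100 = (2.21099 − 1)/2.21099 × 100 = 54.7714%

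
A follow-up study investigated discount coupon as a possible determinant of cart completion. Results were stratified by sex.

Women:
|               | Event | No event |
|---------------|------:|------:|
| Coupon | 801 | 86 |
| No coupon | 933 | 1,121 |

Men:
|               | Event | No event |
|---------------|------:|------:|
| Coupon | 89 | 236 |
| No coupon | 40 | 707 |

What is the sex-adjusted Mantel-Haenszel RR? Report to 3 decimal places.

RR_MH = Σ(aᵢ·n₀ᵢ/nᵢ) / Σ(cᵢ·n₁ᵢ/nᵢ), with n₁ᵢ = aᵢ+bᵢ (exposed), n₀ᵢ = cᵢ+dᵢ (unexposed), nᵢ = n₁ᵢ+n₀ᵢ.
Stratum 1 (Women): n₁ = 887, n₀ = 2054, n = 2941; a·n₀/n = 801·2054/2941 = 559.4199; c·n₁/n = 933·887/2941 = 281.3910
Stratum 2 (Men): n₁ = 325, n₀ = 747, n = 1072; a·n₀/n = 89·747/1072 = 62.0177; c·n₁/n = 40·325/1072 = 12.1269
RR_MH = (559.4199 + 62.0177) / (281.3910 + 12.1269) = 621.4376 / 293.5179 = 2.11721

2.117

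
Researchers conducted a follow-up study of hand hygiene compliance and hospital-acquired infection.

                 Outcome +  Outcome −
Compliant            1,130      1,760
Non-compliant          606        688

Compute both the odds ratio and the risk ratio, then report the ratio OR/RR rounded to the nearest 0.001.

Cells: a = 1130, b = 1760, c = 606, d = 688.
OR = (1130·688)/(1760·606) = 777440/1066560 = 0.72892
Risk in exposed = 1130/2890 = 0.39100; risk in unexposed = 606/1294 = 0.46832; RR = 0.83491
OR/RR = 0.72892 / 0.83491 = 0.87305
The outcome is not rare, so the OR lies further from 1 than the RR.

0.873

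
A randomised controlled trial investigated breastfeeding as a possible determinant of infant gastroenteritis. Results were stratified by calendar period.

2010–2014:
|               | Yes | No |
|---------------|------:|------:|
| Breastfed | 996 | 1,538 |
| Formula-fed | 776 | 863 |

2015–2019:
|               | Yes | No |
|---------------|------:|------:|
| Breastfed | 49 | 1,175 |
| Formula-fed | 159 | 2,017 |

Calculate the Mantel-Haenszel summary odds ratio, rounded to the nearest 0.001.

0.689

OR_MH = Σ(aᵢdᵢ/nᵢ) / Σ(bᵢcᵢ/nᵢ), where nᵢ is the stratum total.
Stratum 1 (2010–2014): n = 4173; a·d/n = 996·863/4173 = 205.9784; b·c/n = 1538·776/4173 = 286.0024
Stratum 2 (2015–2019): n = 3400; a·d/n = 49·2017/3400 = 29.0685; b·c/n = 1175·159/3400 = 54.9485
OR_MH = (205.9784 + 29.0685) / (286.0024 + 54.9485) = 235.0470 / 340.9509 = 0.68939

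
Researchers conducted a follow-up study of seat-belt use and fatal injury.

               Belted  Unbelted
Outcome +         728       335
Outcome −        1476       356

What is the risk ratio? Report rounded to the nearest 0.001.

Reading the table with exposure as columns: a = 728 (Belted, case), b = 1476 (Belted, non-case), c = 335 (Unbelted, case), d = 356.
Risk in exposed = 728/2204 = 0.33031; risk in unexposed = 335/691 = 0.48480.
RR = 0.33031 / 0.48480 = 0.68132
The risk is 32% lower among the exposed than among the unexposed.

0.681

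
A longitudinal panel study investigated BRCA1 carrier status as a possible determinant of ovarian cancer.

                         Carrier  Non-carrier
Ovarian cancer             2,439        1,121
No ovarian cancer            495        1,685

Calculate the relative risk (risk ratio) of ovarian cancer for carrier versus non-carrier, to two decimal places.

2.08

Reading the table with exposure as columns: a = 2439 (Carrier, case), b = 495 (Carrier, non-case), c = 1121 (Non-carrier, case), d = 1685.
Risk in exposed = 2439/2934 = 0.83129; risk in unexposed = 1121/2806 = 0.39950.
RR = 0.83129 / 0.39950 = 2.08082
The risk among the exposed is 2.08 times that among the unexposed.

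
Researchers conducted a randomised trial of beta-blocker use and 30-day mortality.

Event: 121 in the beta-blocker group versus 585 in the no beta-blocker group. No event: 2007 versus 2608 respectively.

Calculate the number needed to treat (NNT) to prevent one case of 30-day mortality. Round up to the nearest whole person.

Risk in treated group = 121/2128 = 0.05686; risk in control = 585/3193 = 0.18321.
Absolute risk reduction = 0.18321 − 0.05686 = 0.12635
NNT = 1 / ARR = 1 / 0.12635 = 7.914 → round up → 8

8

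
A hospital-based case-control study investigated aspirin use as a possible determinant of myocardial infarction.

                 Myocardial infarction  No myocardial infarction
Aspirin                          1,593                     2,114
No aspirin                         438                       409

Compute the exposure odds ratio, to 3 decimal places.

Cells: a = 1593, b = 2114, c = 438, d = 409.
OR = (a·d)/(b·c) = (1593 × 409) / (2114 × 438) = 651537 / 925932 = 0.70366
Exposure is associated with lower odds of myocardial infarction (OR = 0.70 < 1).

0.704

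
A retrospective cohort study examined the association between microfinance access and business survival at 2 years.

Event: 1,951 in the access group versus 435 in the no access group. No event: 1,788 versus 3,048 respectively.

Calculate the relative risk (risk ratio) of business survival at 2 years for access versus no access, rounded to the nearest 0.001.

4.178

From the description: a = 1951, b = 1788, c = 435, d = 3048.
Risk in exposed = 1951/3739 = 0.52180; risk in unexposed = 435/3483 = 0.12489.
RR = 0.52180 / 0.12489 = 4.17798
The risk among the exposed is 4.18 times that among the unexposed.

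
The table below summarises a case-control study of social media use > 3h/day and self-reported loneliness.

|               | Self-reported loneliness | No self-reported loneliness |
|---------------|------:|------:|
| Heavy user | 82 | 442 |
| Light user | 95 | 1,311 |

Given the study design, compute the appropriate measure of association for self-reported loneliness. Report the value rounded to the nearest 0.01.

2.56

Cells: a = 82, b = 442, c = 95, d = 1311.
This is a case-control study: participants were sampled on outcome status, so risks in the source population cannot be estimated directly — relative risk is not valid here. The odds ratio is the appropriate measure.
OR = (a·d)/(b·c) = (82 × 1311) / (442 × 95) = 107502 / 41990 = 2.56018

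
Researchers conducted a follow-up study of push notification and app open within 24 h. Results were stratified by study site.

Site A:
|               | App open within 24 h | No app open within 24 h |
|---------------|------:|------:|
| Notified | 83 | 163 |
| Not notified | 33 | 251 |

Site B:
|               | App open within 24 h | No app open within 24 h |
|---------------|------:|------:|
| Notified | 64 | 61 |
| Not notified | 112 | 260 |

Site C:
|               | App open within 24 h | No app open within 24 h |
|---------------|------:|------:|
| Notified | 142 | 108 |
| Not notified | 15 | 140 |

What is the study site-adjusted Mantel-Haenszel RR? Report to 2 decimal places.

RR_MH = Σ(aᵢ·n₀ᵢ/nᵢ) / Σ(cᵢ·n₁ᵢ/nᵢ), with n₁ᵢ = aᵢ+bᵢ (exposed), n₀ᵢ = cᵢ+dᵢ (unexposed), nᵢ = n₁ᵢ+n₀ᵢ.
Stratum 1 (Site A): n₁ = 246, n₀ = 284, n = 530; a·n₀/n = 83·284/530 = 44.4755; c·n₁/n = 33·246/530 = 15.3170
Stratum 2 (Site B): n₁ = 125, n₀ = 372, n = 497; a·n₀/n = 64·372/497 = 47.9034; c·n₁/n = 112·125/497 = 28.1690
Stratum 3 (Site C): n₁ = 250, n₀ = 155, n = 405; a·n₀/n = 142·155/405 = 54.3457; c·n₁/n = 15·250/405 = 9.2593
RR_MH = (44.4755 + 47.9034 + 54.3457) / (15.3170 + 28.1690 + 9.2593) = 146.7246 / 52.7453 = 2.78176

2.78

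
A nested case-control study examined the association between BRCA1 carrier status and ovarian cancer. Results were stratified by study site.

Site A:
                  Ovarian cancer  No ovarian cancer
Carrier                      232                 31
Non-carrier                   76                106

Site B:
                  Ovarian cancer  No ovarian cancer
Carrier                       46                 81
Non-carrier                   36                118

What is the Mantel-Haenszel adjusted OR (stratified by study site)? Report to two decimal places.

OR_MH = Σ(aᵢdᵢ/nᵢ) / Σ(bᵢcᵢ/nᵢ), where nᵢ is the stratum total.
Stratum 1 (Site A): n = 445; a·d/n = 232·106/445 = 55.2629; b·c/n = 31·76/445 = 5.2944
Stratum 2 (Site B): n = 281; a·d/n = 46·118/281 = 19.3167; b·c/n = 81·36/281 = 10.3772
OR_MH = (55.2629 + 19.3167) / (5.2944 + 10.3772) = 74.5796 / 15.6716 = 4.75890

4.76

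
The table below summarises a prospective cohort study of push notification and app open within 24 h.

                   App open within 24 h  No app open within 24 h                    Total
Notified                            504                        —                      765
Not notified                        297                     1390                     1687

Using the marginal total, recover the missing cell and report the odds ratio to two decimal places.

The missing cell is in the exposed row: 765 − 504 = 261.
So a = 504, b = 261, c = 297, d = 1390.
OR = (a·d)/(b·c) = (504 × 1390) / (261 × 297) = 700560 / 77517 = 9.03750

9.04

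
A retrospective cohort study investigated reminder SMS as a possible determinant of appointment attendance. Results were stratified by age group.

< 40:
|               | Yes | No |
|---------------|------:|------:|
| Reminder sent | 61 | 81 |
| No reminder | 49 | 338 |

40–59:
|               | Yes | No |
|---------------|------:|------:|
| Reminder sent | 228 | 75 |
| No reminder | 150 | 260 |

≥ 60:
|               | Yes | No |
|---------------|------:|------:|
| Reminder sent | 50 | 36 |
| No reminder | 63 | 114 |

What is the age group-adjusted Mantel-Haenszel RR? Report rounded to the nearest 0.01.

RR_MH = Σ(aᵢ·n₀ᵢ/nᵢ) / Σ(cᵢ·n₁ᵢ/nᵢ), with n₁ᵢ = aᵢ+bᵢ (exposed), n₀ᵢ = cᵢ+dᵢ (unexposed), nᵢ = n₁ᵢ+n₀ᵢ.
Stratum 1 (< 40): n₁ = 142, n₀ = 387, n = 529; a·n₀/n = 61·387/529 = 44.6257; c·n₁/n = 49·142/529 = 13.1531
Stratum 2 (40–59): n₁ = 303, n₀ = 410, n = 713; a·n₀/n = 228·410/713 = 131.1080; c·n₁/n = 150·303/713 = 63.7447
Stratum 3 (≥ 60): n₁ = 86, n₀ = 177, n = 263; a·n₀/n = 50·177/263 = 33.6502; c·n₁/n = 63·86/263 = 20.6008
RR_MH = (44.6257 + 131.1080 + 33.6502) / (13.1531 + 63.7447 + 20.6008) = 209.3839 / 97.4986 = 2.14756

2.15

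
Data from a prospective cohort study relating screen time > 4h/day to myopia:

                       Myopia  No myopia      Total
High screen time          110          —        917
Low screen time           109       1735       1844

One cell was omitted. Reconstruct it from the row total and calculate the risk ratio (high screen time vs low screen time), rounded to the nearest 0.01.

The missing cell is in the exposed row: 917 − 110 = 807.
So a = 110, b = 807, c = 109, d = 1735.
RR = [a/(a+b)] / [c/(c+d)] = (110/917) / (109/1844) = 0.11996/0.05911 = 2.02935

2.03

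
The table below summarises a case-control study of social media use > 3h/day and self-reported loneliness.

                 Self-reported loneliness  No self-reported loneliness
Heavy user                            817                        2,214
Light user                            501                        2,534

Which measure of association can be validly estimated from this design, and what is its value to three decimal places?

Cells: a = 817, b = 2214, c = 501, d = 2534.
This is a case-control study: participants were sampled on outcome status, so risks in the source population cannot be estimated directly — relative risk is not valid here. The odds ratio is the appropriate measure.
OR = (a·d)/(b·c) = (817 × 2534) / (2214 × 501) = 2070278 / 1109214 = 1.86644

1.866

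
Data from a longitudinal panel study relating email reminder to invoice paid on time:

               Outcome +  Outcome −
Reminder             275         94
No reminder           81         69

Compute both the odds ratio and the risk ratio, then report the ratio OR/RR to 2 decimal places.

1.81

Cells: a = 275, b = 94, c = 81, d = 69.
OR = (275·69)/(94·81) = 18975/7614 = 2.49212
Risk in exposed = 275/369 = 0.74526; risk in unexposed = 81/150 = 0.54000; RR = 1.38011
OR/RR = 2.49212 / 1.38011 = 1.80574
The outcome is not rare, so the OR lies further from 1 than the RR.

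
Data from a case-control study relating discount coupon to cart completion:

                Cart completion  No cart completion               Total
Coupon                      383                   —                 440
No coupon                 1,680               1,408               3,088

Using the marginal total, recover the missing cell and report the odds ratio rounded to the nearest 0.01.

The missing cell is in the exposed row: 440 − 383 = 57.
So a = 383, b = 57, c = 1680, d = 1408.
OR = (a·d)/(b·c) = (383 × 1408) / (57 × 1680) = 539264 / 95760 = 5.63141

5.63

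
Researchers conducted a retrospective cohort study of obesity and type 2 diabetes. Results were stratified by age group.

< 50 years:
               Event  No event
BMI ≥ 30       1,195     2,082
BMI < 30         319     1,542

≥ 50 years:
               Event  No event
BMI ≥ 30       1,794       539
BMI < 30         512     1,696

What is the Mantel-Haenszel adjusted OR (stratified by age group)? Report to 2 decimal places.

5.41

OR_MH = Σ(aᵢdᵢ/nᵢ) / Σ(bᵢcᵢ/nᵢ), where nᵢ is the stratum total.
Stratum 1 (< 50 years): n = 5138; a·d/n = 1195·1542/5138 = 358.6395; b·c/n = 2082·319/5138 = 129.2639
Stratum 2 (≥ 50 years): n = 4541; a·d/n = 1794·1696/4541 = 670.0339; b·c/n = 539·512/4541 = 60.7725
OR_MH = (358.6395 + 670.0339) / (129.2639 + 60.7725) = 1028.6735 / 190.0364 = 5.41303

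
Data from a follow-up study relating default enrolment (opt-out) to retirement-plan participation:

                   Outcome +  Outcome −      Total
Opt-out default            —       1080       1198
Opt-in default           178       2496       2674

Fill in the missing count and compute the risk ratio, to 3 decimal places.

The missing cell is in the exposed row: 1198 − 1080 = 118.
So a = 118, b = 1080, c = 178, d = 2496.
RR = [a/(a+b)] / [c/(c+d)] = (118/1198) / (178/2674) = 0.09850/0.06657 = 1.47968

1.480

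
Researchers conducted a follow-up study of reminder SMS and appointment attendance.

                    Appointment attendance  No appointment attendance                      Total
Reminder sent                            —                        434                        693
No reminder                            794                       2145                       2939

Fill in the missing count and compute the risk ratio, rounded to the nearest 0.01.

The missing cell is in the exposed row: 693 − 434 = 259.
So a = 259, b = 434, c = 794, d = 2145.
RR = [a/(a+b)] / [c/(c+d)] = (259/693) / (794/2939) = 0.37374/0.27016 = 1.38339

1.38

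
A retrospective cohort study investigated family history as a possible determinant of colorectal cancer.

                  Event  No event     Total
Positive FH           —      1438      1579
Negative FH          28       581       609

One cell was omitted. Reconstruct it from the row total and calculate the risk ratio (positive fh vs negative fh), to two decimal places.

1.94

The missing cell is in the exposed row: 1579 − 1438 = 141.
So a = 141, b = 1438, c = 28, d = 581.
RR = [a/(a+b)] / [c/(c+d)] = (141/1579) / (28/609) = 0.08930/0.04598 = 1.94221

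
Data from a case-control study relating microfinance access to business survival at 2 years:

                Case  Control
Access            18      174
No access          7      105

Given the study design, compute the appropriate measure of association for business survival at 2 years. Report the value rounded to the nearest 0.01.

1.55

Cells: a = 18, b = 174, c = 7, d = 105.
This is a case-control study: participants were sampled on outcome status, so risks in the source population cannot be estimated directly — relative risk is not valid here. The odds ratio is the appropriate measure.
OR = (a·d)/(b·c) = (18 × 105) / (174 × 7) = 1890 / 1218 = 1.55172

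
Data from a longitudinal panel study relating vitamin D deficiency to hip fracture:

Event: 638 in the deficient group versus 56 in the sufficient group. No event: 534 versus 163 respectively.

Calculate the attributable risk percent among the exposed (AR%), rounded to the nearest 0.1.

From the description: a = 638, b = 534, c = 56, d = 163.
Risk in exposed = 638/1172 = 0.54437; risk in unexposed = 56/219 = 0.25571.
RR = 0.54437/0.25571 = 2.12887
AR% = (RR − 1)/RR × 100 = (2.12887 − 1)/2.12887 × 100 = 53.0267%

53.0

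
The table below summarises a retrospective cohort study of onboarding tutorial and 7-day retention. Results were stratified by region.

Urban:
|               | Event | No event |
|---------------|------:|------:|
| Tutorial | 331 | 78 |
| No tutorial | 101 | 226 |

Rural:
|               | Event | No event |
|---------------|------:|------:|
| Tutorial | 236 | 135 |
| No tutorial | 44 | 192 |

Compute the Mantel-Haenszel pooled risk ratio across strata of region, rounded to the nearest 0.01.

RR_MH = Σ(aᵢ·n₀ᵢ/nᵢ) / Σ(cᵢ·n₁ᵢ/nᵢ), with n₁ᵢ = aᵢ+bᵢ (exposed), n₀ᵢ = cᵢ+dᵢ (unexposed), nᵢ = n₁ᵢ+n₀ᵢ.
Stratum 1 (Urban): n₁ = 409, n₀ = 327, n = 736; a·n₀/n = 331·327/736 = 147.0611; c·n₁/n = 101·409/736 = 56.1264
Stratum 2 (Rural): n₁ = 371, n₀ = 236, n = 607; a·n₀/n = 236·236/607 = 91.7562; c·n₁/n = 44·371/607 = 26.8929
RR_MH = (147.0611 + 91.7562) / (56.1264 + 26.8929) = 238.8173 / 83.0193 = 2.87665

2.88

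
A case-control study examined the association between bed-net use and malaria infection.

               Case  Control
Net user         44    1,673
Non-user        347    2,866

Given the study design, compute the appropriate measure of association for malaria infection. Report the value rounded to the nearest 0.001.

0.217

Cells: a = 44, b = 1673, c = 347, d = 2866.
This is a case-control study: participants were sampled on outcome status, so risks in the source population cannot be estimated directly — relative risk is not valid here. The odds ratio is the appropriate measure.
OR = (a·d)/(b·c) = (44 × 2866) / (1673 × 347) = 126104 / 580531 = 0.21722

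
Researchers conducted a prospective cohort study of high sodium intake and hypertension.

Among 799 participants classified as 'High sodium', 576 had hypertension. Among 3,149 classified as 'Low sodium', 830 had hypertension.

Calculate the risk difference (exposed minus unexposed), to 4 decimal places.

0.4573

From the description: a = 576, b = 223, c = 830, d = 2319.
Risk in exposed = 576/799 = 0.720901; risk in unexposed = 830/3149 = 0.263576.
Risk difference = 0.720901 − 0.263576 = 0.457325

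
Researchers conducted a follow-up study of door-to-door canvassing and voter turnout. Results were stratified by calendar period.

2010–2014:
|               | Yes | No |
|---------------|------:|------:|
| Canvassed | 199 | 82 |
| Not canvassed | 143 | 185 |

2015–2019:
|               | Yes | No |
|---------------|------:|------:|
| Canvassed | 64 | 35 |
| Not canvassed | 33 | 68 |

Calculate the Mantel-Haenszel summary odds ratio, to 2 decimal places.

3.28

OR_MH = Σ(aᵢdᵢ/nᵢ) / Σ(bᵢcᵢ/nᵢ), where nᵢ is the stratum total.
Stratum 1 (2010–2014): n = 609; a·d/n = 199·185/609 = 60.4516; b·c/n = 82·143/609 = 19.2545
Stratum 2 (2015–2019): n = 200; a·d/n = 64·68/200 = 21.7600; b·c/n = 35·33/200 = 5.7750
OR_MH = (60.4516 + 21.7600) / (19.2545 + 5.7750) = 82.2116 / 25.0295 = 3.28458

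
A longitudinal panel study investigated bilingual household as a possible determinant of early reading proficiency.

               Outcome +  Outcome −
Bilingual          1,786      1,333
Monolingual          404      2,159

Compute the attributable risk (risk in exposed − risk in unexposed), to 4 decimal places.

0.4150

Cells: a = 1786, b = 1333, c = 404, d = 2159.
Risk in exposed = 1786/3119 = 0.572619; risk in unexposed = 404/2563 = 0.157628.
Risk difference = 0.572619 − 0.157628 = 0.414992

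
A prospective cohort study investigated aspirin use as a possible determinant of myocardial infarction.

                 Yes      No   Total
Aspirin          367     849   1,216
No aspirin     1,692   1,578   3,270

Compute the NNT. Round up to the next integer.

Risk in treated group = 367/1216 = 0.30181; risk in control = 1692/3270 = 0.51743.
Absolute risk reduction = 0.51743 − 0.30181 = 0.21562
NNT = 1 / ARR = 1 / 0.21562 = 4.638 → round up → 5

5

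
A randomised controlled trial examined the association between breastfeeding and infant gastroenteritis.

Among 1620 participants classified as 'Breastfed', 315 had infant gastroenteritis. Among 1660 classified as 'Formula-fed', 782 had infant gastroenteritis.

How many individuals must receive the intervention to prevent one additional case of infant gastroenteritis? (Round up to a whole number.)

Risk in treated group = 315/1620 = 0.19444; risk in control = 782/1660 = 0.47108.
Absolute risk reduction = 0.47108 − 0.19444 = 0.27664
NNT = 1 / ARR = 1 / 0.27664 = 3.615 → round up → 4

4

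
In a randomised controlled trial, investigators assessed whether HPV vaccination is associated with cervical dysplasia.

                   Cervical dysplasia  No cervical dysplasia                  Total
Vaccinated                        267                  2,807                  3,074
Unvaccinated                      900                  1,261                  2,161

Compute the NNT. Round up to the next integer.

4

Risk in treated group = 267/3074 = 0.08686; risk in control = 900/2161 = 0.41647.
Absolute risk reduction = 0.41647 − 0.08686 = 0.32962
NNT = 1 / ARR = 1 / 0.32962 = 3.034 → round up → 4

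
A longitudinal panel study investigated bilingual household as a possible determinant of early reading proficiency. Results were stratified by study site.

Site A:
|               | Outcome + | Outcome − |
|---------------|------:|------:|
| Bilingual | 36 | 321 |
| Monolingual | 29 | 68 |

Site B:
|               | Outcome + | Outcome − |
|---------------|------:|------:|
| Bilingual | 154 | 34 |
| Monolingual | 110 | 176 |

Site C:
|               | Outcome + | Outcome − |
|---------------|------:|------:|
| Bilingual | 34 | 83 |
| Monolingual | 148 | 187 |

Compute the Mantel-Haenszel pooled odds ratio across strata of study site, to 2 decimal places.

1.38

OR_MH = Σ(aᵢdᵢ/nᵢ) / Σ(bᵢcᵢ/nᵢ), where nᵢ is the stratum total.
Stratum 1 (Site A): n = 454; a·d/n = 36·68/454 = 5.3921; b·c/n = 321·29/454 = 20.5044
Stratum 2 (Site B): n = 474; a·d/n = 154·176/474 = 57.1814; b·c/n = 34·110/474 = 7.8903
Stratum 3 (Site C): n = 452; a·d/n = 34·187/452 = 14.0664; b·c/n = 83·148/452 = 27.1770
OR_MH = (5.3921 + 57.1814 + 14.0664) / (20.5044 + 7.8903 + 27.1770) = 76.6399 / 55.5717 = 1.37912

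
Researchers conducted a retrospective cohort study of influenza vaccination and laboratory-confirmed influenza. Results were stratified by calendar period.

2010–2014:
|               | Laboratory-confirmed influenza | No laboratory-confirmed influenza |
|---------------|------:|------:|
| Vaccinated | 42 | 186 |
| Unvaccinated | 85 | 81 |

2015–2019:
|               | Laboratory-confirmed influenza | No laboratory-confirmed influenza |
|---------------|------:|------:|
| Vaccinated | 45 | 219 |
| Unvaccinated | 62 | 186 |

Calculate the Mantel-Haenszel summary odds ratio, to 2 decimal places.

OR_MH = Σ(aᵢdᵢ/nᵢ) / Σ(bᵢcᵢ/nᵢ), where nᵢ is the stratum total.
Stratum 1 (2010–2014): n = 394; a·d/n = 42·81/394 = 8.6345; b·c/n = 186·85/394 = 40.1269
Stratum 2 (2015–2019): n = 512; a·d/n = 45·186/512 = 16.3477; b·c/n = 219·62/512 = 26.5195
OR_MH = (8.6345 + 16.3477) / (40.1269 + 26.5195) = 24.9822 / 66.6464 = 0.37485

0.37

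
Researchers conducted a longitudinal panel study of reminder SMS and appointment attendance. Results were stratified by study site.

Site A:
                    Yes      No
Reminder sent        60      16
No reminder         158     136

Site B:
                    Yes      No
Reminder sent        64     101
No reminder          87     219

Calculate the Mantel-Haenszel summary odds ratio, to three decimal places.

OR_MH = Σ(aᵢdᵢ/nᵢ) / Σ(bᵢcᵢ/nᵢ), where nᵢ is the stratum total.
Stratum 1 (Site A): n = 370; a·d/n = 60·136/370 = 22.0541; b·c/n = 16·158/370 = 6.8324
Stratum 2 (Site B): n = 471; a·d/n = 64·219/471 = 29.7580; b·c/n = 101·87/471 = 18.6561
OR_MH = (22.0541 + 29.7580) / (6.8324 + 18.6561) = 51.8120 / 25.4885 = 2.03276

2.033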